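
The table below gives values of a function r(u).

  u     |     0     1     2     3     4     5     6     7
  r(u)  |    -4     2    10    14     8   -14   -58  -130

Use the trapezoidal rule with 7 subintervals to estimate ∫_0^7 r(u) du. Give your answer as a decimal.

-105

Δu = 1.
T_7 = (1/2)·[(-4) + 2·2 + 2·10 + 2·14 + 2·8 + 2·(-14) + 2·(-58) + (-130)] = -105.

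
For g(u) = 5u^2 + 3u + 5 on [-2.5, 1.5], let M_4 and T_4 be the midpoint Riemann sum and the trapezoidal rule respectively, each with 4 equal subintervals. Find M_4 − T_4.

M_4 = 44.
T_4 = 49.
M_4 − T_4 = -5.

-5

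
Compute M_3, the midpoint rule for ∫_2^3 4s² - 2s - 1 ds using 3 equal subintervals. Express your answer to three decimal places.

19.296

Δs = (3 − 2)/3 = 1/3.
Midpoints: 13/6, 2.5, 17/6.
f(13/6) = 121/9, f(2.5) = 19, f(17/6) = 229/9.
Sum = Δs · [f(13/6) + f(2.5) + f(17/6)].
Sum ≈ 19.296.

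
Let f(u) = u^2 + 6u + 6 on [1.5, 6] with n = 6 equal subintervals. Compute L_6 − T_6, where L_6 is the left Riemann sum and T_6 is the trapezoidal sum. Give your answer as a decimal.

-22.78125

L_6 = 176.765625.
T_6 = 199.546875.
L_6 − T_6 = -22.78125.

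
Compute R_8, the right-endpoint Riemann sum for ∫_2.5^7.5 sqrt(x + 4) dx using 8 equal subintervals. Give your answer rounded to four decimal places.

Δx = (7.5 − 2.5)/8 = 0.625.
Right endpoints: 3.125, 3.75, 4.375, 5, 5.625, 6.25, 6.875, 7.5.
f(3.125) ≈ 2.6693, f(3.75) ≈ 2.7839, f(4.375) ≈ 2.8940, f(5) ≈ 3.0000, f(5.625) ≈ 3.1024, f(6.25) ≈ 3.2016, f(6.875) ≈ 3.2977, f(7.5) ≈ 3.3912.
Sum = Δx · [f(3.125) + f(3.75) + f(4.375) + ...].
Sum ≈ 15.2125.

15.2125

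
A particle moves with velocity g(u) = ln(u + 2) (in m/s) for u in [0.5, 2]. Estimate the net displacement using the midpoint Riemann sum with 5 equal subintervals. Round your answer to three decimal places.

1.755

Δu = (2 − 0.5)/5 = 0.3.
Midpoints: 0.65, 0.95, 1.25, 1.55, 1.85.
g(0.65) ≈ 0.975, g(0.95) ≈ 1.082, g(1.25) ≈ 1.179, g(1.55) ≈ 1.267, g(1.85) ≈ 1.348.
Sum = Δu · [g(0.65) + g(0.95) + g(1.25) + g(1.55) + g(1.85)].
Sum ≈ 1.755.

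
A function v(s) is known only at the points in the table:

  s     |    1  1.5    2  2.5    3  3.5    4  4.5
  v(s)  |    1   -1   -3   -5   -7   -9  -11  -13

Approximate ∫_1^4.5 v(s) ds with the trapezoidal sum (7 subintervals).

Δs = 0.5.
T_7 = (0.5/2)·[1 + 2·(-1) + 2·(-3) + 2·(-5) + 2·(-7) + 2·(-9) + 2·(-11) + (-13)] = -21.

-21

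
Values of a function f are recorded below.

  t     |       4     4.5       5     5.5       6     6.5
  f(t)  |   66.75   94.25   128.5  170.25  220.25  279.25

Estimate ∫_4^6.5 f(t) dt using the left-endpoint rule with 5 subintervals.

Δt = 0.5.
Sum = 0.5·[66.75 + 94.25 + 128.5 + 170.25 + 220.25] = 340.

340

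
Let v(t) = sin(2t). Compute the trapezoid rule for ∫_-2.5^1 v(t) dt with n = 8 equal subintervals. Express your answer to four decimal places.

Δt = (1 − (-2.5))/8 = 0.4375.
v(-2.5) ≈ 0.9589, v(-2.0625) ≈ 0.8324, v(-1.625) ≈ 0.1082, v(-1.1875) ≈ -0.6937, v(-0.75) ≈ -0.9975, v(-0.3125) ≈ -0.5851, v(0.125) ≈ 0.2474, v(0.5625) ≈ 0.9023, v(1) ≈ 0.9093.
T_8 = (Δt/2)·[v(t_0) + 2v(t_1) + ... + 2v(t_{7}) + v(t_8)].
Sum ≈ 0.3273.

0.3273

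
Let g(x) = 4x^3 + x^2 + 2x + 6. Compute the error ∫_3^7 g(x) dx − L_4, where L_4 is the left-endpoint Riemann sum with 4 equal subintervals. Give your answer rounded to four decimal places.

615.3333

Exact integral: ∫_3^7 g(x) dx ≈ 2489.333333.
L_4 = 1874.
Error ≈ 2489.333333 − 1874 ≈ 615.3333.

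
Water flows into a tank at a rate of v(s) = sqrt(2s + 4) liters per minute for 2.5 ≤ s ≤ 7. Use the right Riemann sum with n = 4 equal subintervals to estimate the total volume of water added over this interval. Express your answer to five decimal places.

17.14455

Δs = (7 − 2.5)/4 = 1.125.
Right endpoints: 3.625, 4.75, 5.875, 7.
v(3.625) ≈ 3.35410, v(4.75) ≈ 3.67423, v(5.875) ≈ 3.96863, v(7) ≈ 4.24264.
Sum = Δs · [v(3.625) + v(4.75) + v(5.875) + v(7)].
Sum ≈ 17.14455.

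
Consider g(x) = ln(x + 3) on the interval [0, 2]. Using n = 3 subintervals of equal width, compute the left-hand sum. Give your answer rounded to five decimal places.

2.57615

Δx = (2 − 0)/3 = 2/3.
Left endpoints: 0, 2/3, 4/3.
g(0) ≈ 1.09861, g(2/3) ≈ 1.29928, g(4/3) ≈ 1.46634.
Sum = Δx · [g(0) + g(2/3) + g(4/3)].
Sum ≈ 2.57615.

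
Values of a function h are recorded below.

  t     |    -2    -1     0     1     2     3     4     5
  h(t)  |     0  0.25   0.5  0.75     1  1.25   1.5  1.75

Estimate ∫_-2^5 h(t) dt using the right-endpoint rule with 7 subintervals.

Δt = 1.
Sum = 1·[0.25 + 0.5 + 0.75 + 1 + 1.25 + 1.5 + 1.75] = 7.

7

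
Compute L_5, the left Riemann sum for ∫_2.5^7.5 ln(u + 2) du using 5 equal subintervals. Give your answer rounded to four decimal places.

Δu = (7.5 − 2.5)/5 = 1.
Left endpoints: 2.5, 3.5, 4.5, 5.5, 6.5.
f(2.5) ≈ 1.5041, f(3.5) ≈ 1.7047, f(4.5) ≈ 1.8718, f(5.5) ≈ 2.0149, f(6.5) ≈ 2.1401.
Sum = Δu · [f(2.5) + f(3.5) + f(4.5) + f(5.5) + f(6.5)].
Sum ≈ 9.2356.

9.2356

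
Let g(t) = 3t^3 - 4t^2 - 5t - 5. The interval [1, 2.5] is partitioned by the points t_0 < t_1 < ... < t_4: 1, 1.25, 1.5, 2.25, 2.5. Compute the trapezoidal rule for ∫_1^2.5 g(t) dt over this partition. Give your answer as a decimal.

Subinterval widths: 0.25, 0.25, 0.75, 0.25.
g(1) = -11, g(1.25) = -11.640625, g(1.5) = -11.375, g(2.25) = -2.328125, g(2.5) = 4.375.
On each subinterval the trapezoid contributes (Δt_i/2)·[g(t_{i-1}) + g(t_i)].
Sum = -10.58984375.

-10.58984375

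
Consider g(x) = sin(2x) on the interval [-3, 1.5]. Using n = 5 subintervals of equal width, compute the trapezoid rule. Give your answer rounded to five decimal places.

Δx = (1.5 − (-3))/5 = 0.9.
g(-3) ≈ 0.27942, g(-2.1) ≈ 0.87158, g(-1.2) ≈ -0.67546, g(-0.3) ≈ -0.56464, g(0.6) ≈ 0.93204, g(1.5) ≈ 0.14112.
T_5 = (Δx/2)·[g(x_0) + 2g(x_1) + ... + 2g(x_{4}) + g(x_5)].
Sum ≈ 0.69640.

0.69640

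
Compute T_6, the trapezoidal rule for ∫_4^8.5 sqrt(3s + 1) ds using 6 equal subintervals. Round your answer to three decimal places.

Δs = (8.5 − 4)/6 = 0.75.
f(4) ≈ 3.606, f(4.75) ≈ 3.905, f(5.5) ≈ 4.183, f(6.25) ≈ 4.444, f(7) ≈ 4.690, f(7.75) ≈ 4.924, f(8.5) ≈ 5.148.
T_6 = (Δs/2)·[f(s_0) + 2f(s_1) + ... + 2f(s_{5}) + f(s_6)].
Sum ≈ 19.893.

19.893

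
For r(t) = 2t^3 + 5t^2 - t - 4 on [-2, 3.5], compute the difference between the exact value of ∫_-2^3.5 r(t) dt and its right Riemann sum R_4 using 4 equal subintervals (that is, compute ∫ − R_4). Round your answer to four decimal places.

Exact integral: ∫_-2^3.5 r(t) dt ≈ 125.697917.
R_4 ≈ 236.693359.
Error ≈ 125.697917 − 236.693359 ≈ -110.9954.

-110.9954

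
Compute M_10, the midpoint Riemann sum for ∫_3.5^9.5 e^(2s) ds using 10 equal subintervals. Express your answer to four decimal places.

Δs = (9.5 − 3.5)/10 = 0.6.
Midpoints: 3.8, 4.4, 5, 5.6, 6.2, 6.8, 7.4, 8, 8.6, 9.2.
f(3.8) ≈ 1998.1959, f(4.4) ≈ 6634.2440, f(5) ≈ 22026.4658, f(5.6) ≈ 73130.4418, f(6.2) ≈ 242801.6175, f(6.8) ≈ 806129.7591, f(7.4) ≈ 2676445.0552, f(8) ≈ 8886110.5205, f(8.6) ≈ 29502925.9164, f(9.2) ≈ 97953163.6054.
Sum = Δs · [f(3.8) + f(4.4) + f(5) + ...].
Sum ≈ 84102819.4930.

84102819.4930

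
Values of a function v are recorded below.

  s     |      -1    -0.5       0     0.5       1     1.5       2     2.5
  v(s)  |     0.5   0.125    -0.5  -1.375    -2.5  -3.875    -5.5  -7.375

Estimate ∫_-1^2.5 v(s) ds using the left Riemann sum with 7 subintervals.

-6.5625

Δs = 0.5.
Sum = 0.5·[0.5 + 0.125 + (-0.5) + (-1.375) + (-2.5) + (-3.875) + (-5.5)] = -6.5625.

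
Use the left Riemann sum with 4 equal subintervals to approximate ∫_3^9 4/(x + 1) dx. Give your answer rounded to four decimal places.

Δx = (9 − 3)/4 = 1.5.
Left endpoints: 3, 4.5, 6, 7.5.
f(3) = 1, f(4.5) = 8/11, f(6) = 4/7, f(7.5) = 8/17.
Sum = Δx · [f(3) + f(4.5) + f(6) + f(7.5)].
Sum ≈ 4.1539.

4.1539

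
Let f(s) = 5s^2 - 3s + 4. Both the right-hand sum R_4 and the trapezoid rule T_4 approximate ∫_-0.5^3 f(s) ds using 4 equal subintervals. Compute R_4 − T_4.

R_4 = 62.86328125.
T_4 = 48.31640625.
R_4 − T_4 = 14.546875.

14.546875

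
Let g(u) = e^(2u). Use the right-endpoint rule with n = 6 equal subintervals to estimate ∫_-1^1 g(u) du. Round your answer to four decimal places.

Δu = (1 − (-1))/6 = 1/3.
Right endpoints: -2/3, -1/3, 0, 1/3, 2/3, 1.
g(-2/3) ≈ 0.2636, g(-1/3) ≈ 0.5134, g(0) ≈ 1.0000, g(1/3) ≈ 1.9477, g(2/3) ≈ 3.7937, g(1) ≈ 7.3891.
Sum = Δu · [g(-2/3) + g(-1/3) + g(0) + ...].
Sum ≈ 4.9692.

4.9692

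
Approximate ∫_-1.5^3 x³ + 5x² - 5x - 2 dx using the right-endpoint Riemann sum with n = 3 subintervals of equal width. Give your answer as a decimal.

Δx = (3 − (-1.5))/3 = 1.5.
Right endpoints: 0, 1.5, 3.
f(0) = -2, f(1.5) = 5.125, f(3) = 55.
Sum = Δx · [f(0) + f(1.5) + f(3)].
Sum = 87.1875.

87.1875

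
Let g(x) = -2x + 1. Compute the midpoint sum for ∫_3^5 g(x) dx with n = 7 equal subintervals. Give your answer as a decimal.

-14

Δx = (5 − 3)/7 = 2/7.
Midpoints: 22/7, 24/7, 26/7, 4, 30/7, 32/7, 34/7.
g(22/7) = -37/7, g(24/7) = -41/7, g(26/7) = -45/7, g(4) = -7, g(30/7) = -53/7, g(32/7) = -57/7, g(34/7) = -61/7.
Sum = Δx · [g(22/7) + g(24/7) + g(26/7) + ...].
Sum = -14.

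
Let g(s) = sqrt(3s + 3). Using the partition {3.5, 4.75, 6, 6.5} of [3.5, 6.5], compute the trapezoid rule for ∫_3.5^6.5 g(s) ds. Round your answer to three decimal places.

12.684

Subinterval widths: 1.25, 1.25, 0.5.
g(3.5) ≈ 3.674, g(4.75) ≈ 4.153, g(6) ≈ 4.583, g(6.5) ≈ 4.743.
On each subinterval the trapezoid contributes (Δs_i/2)·[g(s_{i-1}) + g(s_i)].
Sum ≈ 12.684.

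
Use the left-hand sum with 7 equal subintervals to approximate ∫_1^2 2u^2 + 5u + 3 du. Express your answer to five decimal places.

Δu = (2 − 1)/7 = 1/7.
Left endpoints: 1, 8/7, 9/7, 10/7, 11/7, 12/7, 13/7.
f(1) = 10, f(8/7) = 555/49, f(9/7) = 624/49, f(10/7) = 697/49, f(11/7) = 774/49, f(12/7) = 855/49, f(13/7) = 940/49.
Sum = Δu · [f(1) + f(8/7) + f(9/7) + ...].
Sum ≈ 14.38776.

14.38776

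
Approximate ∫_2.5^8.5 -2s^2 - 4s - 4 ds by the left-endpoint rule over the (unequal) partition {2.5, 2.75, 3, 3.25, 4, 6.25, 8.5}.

-409.28125

Subinterval widths: 0.25, 0.25, 0.25, 0.75, 2.25, 2.25.
Left endpoints: 2.5, 2.75, 3, 3.25, 4, 6.25.
f(2.5) = -26.5, f(2.75) = -30.125, f(3) = -34, f(3.25) = -38.125, f(4) = -52, f(6.25) = -107.125.
Sum = Σ Δs_i · f(s_i).
Sum = -409.28125.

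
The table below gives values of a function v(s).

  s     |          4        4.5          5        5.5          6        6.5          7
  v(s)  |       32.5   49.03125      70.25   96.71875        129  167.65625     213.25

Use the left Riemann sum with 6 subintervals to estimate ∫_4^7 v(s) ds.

Δs = 0.5.
Sum = 0.5·[32.5 + 49.03125 + 70.25 + 96.71875 + 129 + 167.65625] = 272.578125.

272.578125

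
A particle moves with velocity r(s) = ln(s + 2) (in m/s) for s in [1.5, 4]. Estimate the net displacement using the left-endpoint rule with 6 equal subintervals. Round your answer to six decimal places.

Δs = (4 − 1.5)/6 = 5/12.
Left endpoints: 1.5, 23/12, 7/3, 2.75, 19/6, 43/12.
r(1.5) ≈ 1.252763, r(23/12) ≈ 1.365241, r(7/3) ≈ 1.466337, r(2.75) ≈ 1.558145, r(19/6) ≈ 1.642228, r(43/12) ≈ 1.719786.
Sum = Δs · [r(1.5) + r(23/12) + r(7/3) + ...].
Sum ≈ 3.751875.

3.751875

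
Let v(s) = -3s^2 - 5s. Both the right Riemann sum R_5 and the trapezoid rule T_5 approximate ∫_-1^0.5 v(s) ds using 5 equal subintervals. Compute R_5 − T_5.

-0.7875

R_5 = -0.105.
T_5 = 0.6825.
R_5 − T_5 = -0.7875.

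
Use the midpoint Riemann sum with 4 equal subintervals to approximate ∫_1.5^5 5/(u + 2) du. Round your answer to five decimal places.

3.45610

Δu = (5 − 1.5)/4 = 0.875.
Midpoints: 1.9375, 2.8125, 3.6875, 4.5625.
f(1.9375) = 80/63, f(2.8125) = 80/77, f(3.6875) = 80/91, f(4.5625) = 16/21.
Sum = Δu · [f(1.9375) + f(2.8125) + f(3.6875) + f(4.5625)].
Sum ≈ 3.45610.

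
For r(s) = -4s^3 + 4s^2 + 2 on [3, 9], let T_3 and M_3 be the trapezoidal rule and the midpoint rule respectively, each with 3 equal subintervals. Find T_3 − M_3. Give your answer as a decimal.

T_3 = -5804.
M_3 = -5396.
T_3 − M_3 = -408.

-408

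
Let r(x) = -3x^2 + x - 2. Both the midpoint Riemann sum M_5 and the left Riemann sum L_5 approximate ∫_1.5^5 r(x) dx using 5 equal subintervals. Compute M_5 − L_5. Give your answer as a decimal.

M_5 = -116.82125.
L_5 = -95.445.
M_5 − L_5 = -21.37625.

-21.37625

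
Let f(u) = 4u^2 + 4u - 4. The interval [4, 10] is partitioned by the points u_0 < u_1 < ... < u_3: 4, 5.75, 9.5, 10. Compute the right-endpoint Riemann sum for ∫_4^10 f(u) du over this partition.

Subinterval widths: 1.75, 3.75, 0.5.
Right endpoints: 5.75, 9.5, 10.
f(5.75) = 151.25, f(9.5) = 395, f(10) = 436.
Sum = Σ Δu_i · f(u_i).
Sum = 1963.9375.

1963.9375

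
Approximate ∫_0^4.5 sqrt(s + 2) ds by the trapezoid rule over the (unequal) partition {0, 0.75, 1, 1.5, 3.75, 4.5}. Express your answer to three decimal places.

Subinterval widths: 0.75, 0.25, 0.5, 2.25, 0.75.
f(0) ≈ 1.414, f(0.75) ≈ 1.658, f(1) ≈ 1.732, f(1.5) ≈ 1.871, f(3.75) ≈ 2.398, f(4.5) ≈ 2.550.
On each subinterval the trapezoid contributes (Δs_i/2)·[f(s_{i-1}) + f(s_i)].
Sum ≈ 9.134.

9.134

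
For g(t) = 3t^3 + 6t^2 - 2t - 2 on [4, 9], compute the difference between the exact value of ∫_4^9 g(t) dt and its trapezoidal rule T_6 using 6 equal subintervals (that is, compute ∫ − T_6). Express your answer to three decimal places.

Exact integral: ∫_4^9 g(t) dt = 5983.75.
T_6 ≈ 6021.07639.
Error ≈ 5983.75 − 6021.07639 ≈ -37.326.

-37.326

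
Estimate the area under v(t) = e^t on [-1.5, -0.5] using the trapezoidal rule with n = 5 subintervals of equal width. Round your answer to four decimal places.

0.3847

Δt = (-0.5 − (-1.5))/5 = 0.2.
v(-1.5) ≈ 0.2231, v(-1.3) ≈ 0.2725, v(-1.1) ≈ 0.3329, v(-0.9) ≈ 0.4066, v(-0.7) ≈ 0.4966, v(-0.5) ≈ 0.6065.
T_5 = (Δt/2)·[v(t_0) + 2v(t_1) + ... + 2v(t_{4}) + v(t_5)].
Sum ≈ 0.3847.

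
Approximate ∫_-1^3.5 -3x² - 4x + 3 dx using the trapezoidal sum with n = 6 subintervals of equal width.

Δx = (3.5 − (-1))/6 = 0.75.
f(-1) = 4, f(-0.25) = 3.8125, f(0.5) = 0.25, f(1.25) = -6.6875, f(2) = -17, f(2.75) = -30.6875, f(3.5) = -47.75.
T_6 = (Δx/2)·[f(x_0) + 2f(x_1) + ... + 2f(x_{5}) + f(x_6)].
Sum = -54.140625.

-54.140625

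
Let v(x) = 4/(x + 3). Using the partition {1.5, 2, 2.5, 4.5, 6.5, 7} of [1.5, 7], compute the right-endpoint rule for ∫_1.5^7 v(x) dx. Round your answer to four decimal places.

Subinterval widths: 0.5, 0.5, 2, 2, 0.5.
Right endpoints: 2, 2.5, 4.5, 6.5, 7.
v(2) = 0.8, v(2.5) = 8/11, v(4.5) = 8/15, v(6.5) = 8/19, v(7) = 0.4.
Sum = Σ Δx_i · v(x_i).
Sum ≈ 2.8724.

2.8724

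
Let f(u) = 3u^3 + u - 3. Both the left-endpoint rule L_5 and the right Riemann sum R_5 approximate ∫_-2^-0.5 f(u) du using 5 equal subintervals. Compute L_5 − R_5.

L_5 = -22.35.
R_5 = -14.8125.
L_5 − R_5 = -7.5375.

-7.5375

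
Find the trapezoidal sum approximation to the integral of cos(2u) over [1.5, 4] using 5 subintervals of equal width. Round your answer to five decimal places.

Δu = (4 − 1.5)/5 = 0.5.
f(1.5) ≈ -0.98999, f(2) ≈ -0.65364, f(2.5) ≈ 0.28366, f(3) ≈ 0.96017, f(3.5) ≈ 0.75390, f(4) ≈ -0.14550.
T_5 = (Δu/2)·[f(u_0) + 2f(u_1) + ... + 2f(u_{4}) + f(u_5)].
Sum ≈ 0.38817.

0.38817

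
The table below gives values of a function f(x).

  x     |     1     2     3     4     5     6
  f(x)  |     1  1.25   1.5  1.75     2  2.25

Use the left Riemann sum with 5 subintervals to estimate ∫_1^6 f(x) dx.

7.5

Δx = 1.
Sum = 1·[1 + 1.25 + 1.5 + 1.75 + 2] = 7.5.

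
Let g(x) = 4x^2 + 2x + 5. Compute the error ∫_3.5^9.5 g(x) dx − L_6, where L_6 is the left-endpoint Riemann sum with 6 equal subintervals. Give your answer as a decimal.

158

Exact integral: ∫_3.5^9.5 g(x) dx = 1194.
L_6 = 1036.
Error = 1194 − 1036 = 158.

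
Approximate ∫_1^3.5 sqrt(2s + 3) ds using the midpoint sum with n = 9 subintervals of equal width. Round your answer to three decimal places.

6.815

Δs = (3.5 − 1)/9 = 5/18.
Midpoints: 41/36, 17/12, 61/36, 71/36, 2.25, 91/36, 101/36, 37/12, 121/36.
f(41/36) ≈ 2.297, f(17/12) ≈ 2.415, f(61/36) ≈ 2.528, f(71/36) ≈ 2.635, f(2.25) ≈ 2.739, f(91/36) ≈ 2.838, f(101/36) ≈ 2.934, f(37/12) ≈ 3.028, f(121/36) ≈ 3.118.
Sum = Δs · [f(41/36) + f(17/12) + f(61/36) + ...].
Sum ≈ 6.815.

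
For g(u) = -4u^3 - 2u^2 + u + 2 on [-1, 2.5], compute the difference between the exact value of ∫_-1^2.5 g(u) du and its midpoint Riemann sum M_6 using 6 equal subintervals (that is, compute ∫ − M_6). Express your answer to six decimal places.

-1.091725

Exact integral: ∫_-1^2.5 g(u) du ≈ -39.52083333.
M_6 ≈ -38.42910880.
Error ≈ -39.52083333 − (-38.42910880) ≈ -1.091725.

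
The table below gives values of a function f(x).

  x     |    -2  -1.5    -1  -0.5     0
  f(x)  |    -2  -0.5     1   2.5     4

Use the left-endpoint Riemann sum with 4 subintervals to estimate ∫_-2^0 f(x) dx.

0.5

Δx = 0.5.
Sum = 0.5·[(-2) + (-0.5) + 1 + 2.5] = 0.5.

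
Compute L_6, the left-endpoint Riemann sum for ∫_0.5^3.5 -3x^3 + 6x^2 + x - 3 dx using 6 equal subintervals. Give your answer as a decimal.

Δx = (3.5 − 0.5)/6 = 0.5.
Left endpoints: 0.5, 1, 1.5, 2, 2.5, 3.
f(0.5) = -1.375, f(1) = 1, f(1.5) = 1.875, f(2) = -1, f(2.5) = -9.875, f(3) = -27.
Sum = Δx · [f(0.5) + f(1) + f(1.5) + ...].
Sum = -18.1875.

-18.1875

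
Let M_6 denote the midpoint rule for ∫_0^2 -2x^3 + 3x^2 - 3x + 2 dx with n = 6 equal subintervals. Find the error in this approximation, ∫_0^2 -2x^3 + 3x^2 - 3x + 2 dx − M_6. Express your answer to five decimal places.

-0.05556

Exact integral: ∫_0^2 f(x) dx = -2.
M_6 ≈ -1.9444444.
Error ≈ -2 − (-1.9444444) ≈ -0.05556.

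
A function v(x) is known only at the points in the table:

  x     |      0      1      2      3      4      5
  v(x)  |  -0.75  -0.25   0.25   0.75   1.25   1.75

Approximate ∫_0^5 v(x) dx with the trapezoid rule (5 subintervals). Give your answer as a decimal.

Δx = 1.
T_5 = (1/2)·[(-0.75) + 2·(-0.25) + 2·0.25 + 2·0.75 + 2·1.25 + 1.75] = 2.5.

2.5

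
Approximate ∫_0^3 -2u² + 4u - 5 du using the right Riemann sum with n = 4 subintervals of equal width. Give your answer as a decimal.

Δu = (3 − 0)/4 = 0.75.
Right endpoints: 0.75, 1.5, 2.25, 3.
f(0.75) = -3.125, f(1.5) = -3.5, f(2.25) = -6.125, f(3) = -11.
Sum = Δu · [f(0.75) + f(1.5) + f(2.25) + f(3)].
Sum = -17.8125.

-17.8125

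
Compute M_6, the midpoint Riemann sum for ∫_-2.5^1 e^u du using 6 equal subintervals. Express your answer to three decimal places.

Δu = (1 − (-2.5))/6 = 7/12.
Midpoints: -53/24, -1.625, -25/24, -11/24, 0.125, 17/24.
f(-53/24) ≈ 0.110, f(-1.625) ≈ 0.197, f(-25/24) ≈ 0.353, f(-11/24) ≈ 0.632, f(0.125) ≈ 1.133, f(17/24) ≈ 2.031.
Sum = Δu · [f(-53/24) + f(-1.625) + f(-25/24) + ...].
Sum ≈ 2.599.

2.599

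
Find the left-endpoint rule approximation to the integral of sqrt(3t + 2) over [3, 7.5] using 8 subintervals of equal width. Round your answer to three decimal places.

Δt = (7.5 − 3)/8 = 0.5625.
Left endpoints: 3, 3.5625, 4.125, 4.6875, 5.25, 5.8125, 6.375, 6.9375.
f(3) ≈ 3.317, f(3.5625) ≈ 3.562, f(4.125) ≈ 3.791, f(4.6875) ≈ 4.008, f(5.25) ≈ 4.213, f(5.8125) ≈ 4.409, f(6.375) ≈ 4.596, f(6.9375) ≈ 4.776.
Sum = Δt · [f(3) + f(3.5625) + f(4.125) + ...].
Sum ≈ 18.378.

18.378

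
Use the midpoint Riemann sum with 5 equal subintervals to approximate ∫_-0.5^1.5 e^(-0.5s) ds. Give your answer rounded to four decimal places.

Δs = (1.5 − (-0.5))/5 = 0.4.
Midpoints: -0.3, 0.1, 0.5, 0.9, 1.3.
f(-0.3) ≈ 1.1618, f(0.1) ≈ 0.9512, f(0.5) ≈ 0.7788, f(0.9) ≈ 0.6376, f(1.3) ≈ 0.5220.
Sum = Δs · [f(-0.3) + f(0.1) + f(0.5) + f(0.9) + f(1.3)].
Sum ≈ 1.6206.

1.6206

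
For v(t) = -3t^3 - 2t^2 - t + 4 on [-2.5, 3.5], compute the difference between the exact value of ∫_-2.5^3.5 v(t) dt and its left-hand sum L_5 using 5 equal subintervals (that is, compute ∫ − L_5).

-106.74

Exact integral: ∫_-2.5^3.5 v(t) dt = -101.25.
L_5 = 5.49.
Error = -101.25 − 5.49 = -106.74.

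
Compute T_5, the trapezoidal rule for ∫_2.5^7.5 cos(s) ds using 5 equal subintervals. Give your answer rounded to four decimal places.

Δs = (7.5 − 2.5)/5 = 1.
f(2.5) ≈ -0.8011, f(3.5) ≈ -0.9365, f(4.5) ≈ -0.2108, f(5.5) ≈ 0.7087, f(6.5) ≈ 0.9766, f(7.5) ≈ 0.3466.
T_5 = (Δs/2)·[f(s_0) + 2f(s_1) + ... + 2f(s_{4}) + f(s_5)].
Sum ≈ 0.3108.

0.3108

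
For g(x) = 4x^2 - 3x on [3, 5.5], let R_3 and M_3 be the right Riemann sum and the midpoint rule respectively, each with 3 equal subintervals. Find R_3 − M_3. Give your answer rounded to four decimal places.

34.0278

R_3 ≈ 187.407407.
M_3 ≈ 153.379630.
R_3 − M_3 ≈ 34.0278.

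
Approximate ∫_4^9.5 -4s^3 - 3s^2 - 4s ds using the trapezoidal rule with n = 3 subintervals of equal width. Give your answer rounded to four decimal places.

-9089.7431

Δs = (9.5 − 4)/3 = 11/6.
f(4) = -320, f(35/6) = -99295/108, f(23/3) = -54257/27, f(9.5) = -3738.25.
T_3 = (Δs/2)·[f(s_0) + 2f(s_1) + 2f(s_2) + f(s_3)].
Sum ≈ -9089.7431.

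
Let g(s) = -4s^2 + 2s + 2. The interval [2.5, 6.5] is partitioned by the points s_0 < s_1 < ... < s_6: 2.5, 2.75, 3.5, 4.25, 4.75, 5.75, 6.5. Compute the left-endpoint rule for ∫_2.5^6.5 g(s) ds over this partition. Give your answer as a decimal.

Subinterval widths: 0.25, 0.75, 0.75, 0.5, 1, 0.75.
Left endpoints: 2.5, 2.75, 3.5, 4.25, 4.75, 5.75.
g(2.5) = -18, g(2.75) = -22.75, g(3.5) = -40, g(4.25) = -61.75, g(4.75) = -78.75, g(5.75) = -118.75.
Sum = Σ Δs_i · g(s_i).
Sum = -250.25.

-250.25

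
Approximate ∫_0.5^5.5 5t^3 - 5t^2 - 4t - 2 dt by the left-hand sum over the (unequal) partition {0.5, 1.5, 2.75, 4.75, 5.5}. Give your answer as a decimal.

400.28515625

Subinterval widths: 1, 1.25, 2, 0.75.
Left endpoints: 0.5, 1.5, 2.75, 4.75.
f(0.5) = -4.625, f(1.5) = -2.375, f(2.75) = 53.171875, f(4.75) = 402.046875.
Sum = Σ Δt_i · f(t_i).
Sum = 400.28515625.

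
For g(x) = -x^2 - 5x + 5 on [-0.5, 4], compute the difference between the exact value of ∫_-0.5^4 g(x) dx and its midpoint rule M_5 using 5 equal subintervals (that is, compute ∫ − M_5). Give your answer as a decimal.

-0.30375

Exact integral: ∫_-0.5^4 g(x) dx = -38.25.
M_5 = -37.94625.
Error = -38.25 − (-37.94625) = -0.30375.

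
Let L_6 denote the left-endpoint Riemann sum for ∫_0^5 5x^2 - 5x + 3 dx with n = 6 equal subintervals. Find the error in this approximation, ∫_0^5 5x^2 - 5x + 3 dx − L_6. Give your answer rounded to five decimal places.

38.77315

Exact integral: ∫_0^5 f(x) dx ≈ 160.8333333.
L_6 ≈ 122.0601852.
Error ≈ 160.8333333 − 122.0601852 ≈ 38.77315.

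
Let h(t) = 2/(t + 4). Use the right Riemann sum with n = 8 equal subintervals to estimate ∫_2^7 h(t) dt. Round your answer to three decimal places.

1.166

Δt = (7 − 2)/8 = 0.625.
Right endpoints: 2.625, 3.25, 3.875, 4.5, 5.125, 5.75, 6.375, 7.
h(2.625) = 16/53, h(3.25) = 8/29, h(3.875) = 16/63, h(4.5) = 4/17, h(5.125) = 16/73, h(5.75) = 8/39, h(6.375) = 16/83, h(7) = 2/11.
Sum = Δt · [h(2.625) + h(3.25) + h(3.875) + ...].
Sum ≈ 1.166.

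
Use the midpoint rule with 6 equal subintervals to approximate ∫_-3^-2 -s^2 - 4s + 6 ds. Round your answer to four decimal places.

9.6690

Δs = (-2 − (-3))/6 = 1/6.
Midpoints: -35/12, -2.75, -31/12, -29/12, -2.25, -25/12.
f(-35/12) = 1319/144, f(-2.75) = 9.4375, f(-31/12) = 1391/144, f(-29/12) = 1415/144, f(-2.25) = 9.9375, f(-25/12) = 1439/144.
Sum = Δs · [f(-35/12) + f(-2.75) + f(-31/12) + ...].
Sum ≈ 9.6690.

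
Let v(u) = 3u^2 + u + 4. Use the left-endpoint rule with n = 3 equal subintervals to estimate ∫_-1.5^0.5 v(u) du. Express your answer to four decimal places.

Δu = (0.5 − (-1.5))/3 = 2/3.
Left endpoints: -1.5, -5/6, -1/6.
v(-1.5) = 9.25, v(-5/6) = 5.25, v(-1/6) = 47/12.
Sum = Δu · [v(-1.5) + v(-5/6) + v(-1/6)].
Sum ≈ 12.2778.

12.2778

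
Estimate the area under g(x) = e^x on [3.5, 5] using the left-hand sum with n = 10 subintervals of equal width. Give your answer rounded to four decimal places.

Δx = (5 − 3.5)/10 = 0.15.
Left endpoints: 3.5, 3.65, 3.8, 3.95, 4.1, 4.25, 4.4, 4.55, 4.7, 4.85.
g(3.5) ≈ 33.1155, g(3.65) ≈ 38.4747, g(3.8) ≈ 44.7012, g(3.95) ≈ 51.9354, g(4.1) ≈ 60.3403, g(4.25) ≈ 70.1054, g(4.4) ≈ 81.4509, g(4.55) ≈ 94.6324, g(4.7) ≈ 109.9472, g(4.85) ≈ 127.7404.
Sum = Δx · [g(3.5) + g(3.65) + g(3.8) + ...].
Sum ≈ 106.8665.

106.8665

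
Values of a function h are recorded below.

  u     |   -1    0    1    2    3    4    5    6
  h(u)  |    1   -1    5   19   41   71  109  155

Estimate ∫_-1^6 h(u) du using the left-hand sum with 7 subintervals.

245

Δu = 1.
Sum = 1·[1 + (-1) + 5 + 19 + 41 + 71 + 109] = 245.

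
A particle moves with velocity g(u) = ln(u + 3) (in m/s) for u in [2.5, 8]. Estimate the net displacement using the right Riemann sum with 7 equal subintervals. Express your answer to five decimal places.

11.76837

Δu = (8 − 2.5)/7 = 11/14.
Right endpoints: 23/7, 57/14, 34/7, 79/14, 45/7, 101/14, 8.
g(23/7) ≈ 1.83828, g(57/14) ≈ 1.95606, g(34/7) ≈ 2.06142, g(79/14) ≈ 2.15673, g(45/7) ≈ 2.24374, g(101/14) ≈ 2.32379, g(8) ≈ 2.39790.
Sum = Δu · [g(23/7) + g(57/14) + g(34/7) + ...].
Sum ≈ 11.76837.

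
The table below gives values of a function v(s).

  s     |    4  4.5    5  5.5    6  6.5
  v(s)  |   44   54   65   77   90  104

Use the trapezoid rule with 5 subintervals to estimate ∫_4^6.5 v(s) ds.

180

Δs = 0.5.
T_5 = (0.5/2)·[44 + 2·54 + 2·65 + 2·77 + 2·90 + 104] = 180.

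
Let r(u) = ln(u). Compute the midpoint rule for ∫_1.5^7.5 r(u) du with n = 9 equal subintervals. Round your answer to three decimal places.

Δu = (7.5 − 1.5)/9 = 2/3.
Midpoints: 11/6, 2.5, 19/6, 23/6, 4.5, 31/6, 35/6, 6.5, 43/6.
r(11/6) ≈ 0.606, r(2.5) ≈ 0.916, r(19/6) ≈ 1.153, r(23/6) ≈ 1.344, r(4.5) ≈ 1.504, r(31/6) ≈ 1.642, r(35/6) ≈ 1.764, r(6.5) ≈ 1.872, r(43/6) ≈ 1.969.
Sum = Δu · [r(11/6) + r(2.5) + r(19/6) + ...].
Sum ≈ 8.513.

8.513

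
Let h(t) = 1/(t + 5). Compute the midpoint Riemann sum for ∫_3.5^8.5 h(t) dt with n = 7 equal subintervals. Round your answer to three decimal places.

Δt = (8.5 − 3.5)/7 = 5/7.
Midpoints: 27/7, 32/7, 37/7, 6, 47/7, 52/7, 57/7.
h(27/7) = 7/62, h(32/7) = 7/67, h(37/7) = 7/72, h(6) = 1/11, h(47/7) = 7/82, h(52/7) = 7/87, h(57/7) = 7/92.
Sum = Δt · [h(27/7) + h(32/7) + h(37/7) + ...].
Sum ≈ 0.462.

0.462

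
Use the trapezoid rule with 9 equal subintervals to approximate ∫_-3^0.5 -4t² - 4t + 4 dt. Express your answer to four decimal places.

Δt = (0.5 − (-3))/9 = 7/18.
f(-3) = -20, f(-47/18) = -1039/81, f(-20/9) = -556/81, f(-11/6) = -19/9, f(-13/9) = 116/81, f(-19/18) = 305/81, f(-2/3) = 44/9, f(-5/18) = 389/81, f(1/9) = 284/81, f(0.5) = 1.
T_9 = (Δt/2)·[f(t_0) + 2f(t_1) + ... + 2f(t_{8}) + f(t_9)].
Sum ≈ -5.0195.

-5.0195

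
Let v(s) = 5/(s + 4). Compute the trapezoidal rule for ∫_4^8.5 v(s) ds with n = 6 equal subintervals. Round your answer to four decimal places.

2.2336

Δs = (8.5 − 4)/6 = 0.75.
v(4) = 0.625, v(4.75) = 4/7, v(5.5) = 10/19, v(6.25) = 20/41, v(7) = 5/11, v(7.75) = 20/47, v(8.5) = 0.4.
T_6 = (Δs/2)·[v(s_0) + 2v(s_1) + ... + 2v(s_{5}) + v(s_6)].
Sum ≈ 2.2336.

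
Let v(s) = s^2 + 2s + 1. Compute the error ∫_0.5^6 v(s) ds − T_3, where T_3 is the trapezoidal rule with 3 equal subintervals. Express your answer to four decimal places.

-3.0810

Exact integral: ∫_0.5^6 v(s) ds ≈ 113.208333.
T_3 ≈ 116.289352.
Error ≈ 113.208333 − 116.289352 ≈ -3.0810.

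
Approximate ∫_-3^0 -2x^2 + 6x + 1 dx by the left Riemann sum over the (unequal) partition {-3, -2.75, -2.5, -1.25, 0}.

Subinterval widths: 0.25, 0.25, 1.25, 1.25.
Left endpoints: -3, -2.75, -2.5, -1.25.
f(-3) = -35, f(-2.75) = -30.625, f(-2.5) = -26.5, f(-1.25) = -9.625.
Sum = Σ Δx_i · f(x_i).
Sum = -61.5625.

-61.5625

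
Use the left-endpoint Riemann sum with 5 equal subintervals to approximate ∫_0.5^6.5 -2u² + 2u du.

Δu = (6.5 − 0.5)/5 = 1.2.
Left endpoints: 0.5, 1.7, 2.9, 4.1, 5.3.
f(0.5) = 0.5, f(1.7) = -2.38, f(2.9) = -11.02, f(4.1) = -25.42, f(5.3) = -45.58.
Sum = Δu · [f(0.5) + f(1.7) + f(2.9) + f(4.1) + f(5.3)].
Sum = -100.68.

-100.68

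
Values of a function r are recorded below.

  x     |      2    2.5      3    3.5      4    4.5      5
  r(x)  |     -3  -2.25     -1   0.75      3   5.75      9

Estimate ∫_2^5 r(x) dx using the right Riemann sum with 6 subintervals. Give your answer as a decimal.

7.625

Δx = 0.5.
Sum = 0.5·[(-2.25) + (-1) + 0.75 + 3 + 5.75 + 9] = 7.625.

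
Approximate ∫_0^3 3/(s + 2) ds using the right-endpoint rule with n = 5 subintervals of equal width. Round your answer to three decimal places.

Δs = (3 − 0)/5 = 0.6.
Right endpoints: 0.6, 1.2, 1.8, 2.4, 3.
f(0.6) = 15/13, f(1.2) = 0.9375, f(1.8) = 15/19, f(2.4) = 15/22, f(3) = 0.6.
Sum = Δs · [f(0.6) + f(1.2) + f(1.8) + f(2.4) + f(3)].
Sum ≈ 2.498.

2.498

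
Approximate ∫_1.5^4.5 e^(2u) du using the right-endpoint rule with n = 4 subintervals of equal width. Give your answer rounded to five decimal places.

Δu = (4.5 − 1.5)/4 = 0.75.
Right endpoints: 2.25, 3, 3.75, 4.5.
f(2.25) ≈ 90.01713, f(3) ≈ 403.42879, f(3.75) ≈ 1808.04241, f(4.5) ≈ 8103.08393.
Sum = Δu · [f(2.25) + f(3) + f(3.75) + f(4.5)].
Sum ≈ 7803.42920.

7803.42920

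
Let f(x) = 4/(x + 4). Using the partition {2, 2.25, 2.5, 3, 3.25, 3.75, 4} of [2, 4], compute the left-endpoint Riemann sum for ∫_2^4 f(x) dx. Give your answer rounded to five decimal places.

1.18211

Subinterval widths: 0.25, 0.25, 0.5, 0.25, 0.5, 0.25.
Left endpoints: 2, 2.25, 2.5, 3, 3.25, 3.75.
f(2) = 2/3, f(2.25) = 0.64, f(2.5) = 8/13, f(3) = 4/7, f(3.25) = 16/29, f(3.75) = 16/31.
Sum = Σ Δx_i · f(x_i).
Sum ≈ 1.18211.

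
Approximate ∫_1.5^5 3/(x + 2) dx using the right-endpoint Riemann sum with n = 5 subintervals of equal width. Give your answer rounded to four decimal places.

Δx = (5 − 1.5)/5 = 0.7.
Right endpoints: 2.2, 2.9, 3.6, 4.3, 5.
f(2.2) = 5/7, f(2.9) = 30/49, f(3.6) = 15/28, f(4.3) = 10/21, f(5) = 3/7.
Sum = Δx · [f(2.2) + f(2.9) + f(3.6) + f(4.3) + f(5)].
Sum ≈ 1.9369.

1.9369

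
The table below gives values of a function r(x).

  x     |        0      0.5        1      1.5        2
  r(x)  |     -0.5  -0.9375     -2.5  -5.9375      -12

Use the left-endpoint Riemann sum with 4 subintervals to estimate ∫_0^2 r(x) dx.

-4.9375

Δx = 0.5.
Sum = 0.5·[(-0.5) + (-0.9375) + (-2.5) + (-5.9375)] = -4.9375.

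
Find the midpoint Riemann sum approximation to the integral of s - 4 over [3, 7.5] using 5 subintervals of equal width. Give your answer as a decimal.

5.625

Δs = (7.5 − 3)/5 = 0.9.
Midpoints: 3.45, 4.35, 5.25, 6.15, 7.05.
f(3.45) = -0.55, f(4.35) = 0.35, f(5.25) = 1.25, f(6.15) = 2.15, f(7.05) = 3.05.
Sum = Δs · [f(3.45) + f(4.35) + f(5.25) + f(6.15) + f(7.05)].
Sum = 5.625.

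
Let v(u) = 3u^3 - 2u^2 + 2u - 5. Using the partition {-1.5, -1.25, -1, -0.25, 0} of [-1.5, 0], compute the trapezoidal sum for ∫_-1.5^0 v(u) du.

-16.41015625

Subinterval widths: 0.25, 0.25, 0.75, 0.25.
v(-1.5) = -22.625, v(-1.25) = -16.484375, v(-1) = -12, v(-0.25) = -5.671875, v(0) = -5.
On each subinterval the trapezoid contributes (Δu_i/2)·[v(u_{i-1}) + v(u_i)].
Sum = -16.41015625.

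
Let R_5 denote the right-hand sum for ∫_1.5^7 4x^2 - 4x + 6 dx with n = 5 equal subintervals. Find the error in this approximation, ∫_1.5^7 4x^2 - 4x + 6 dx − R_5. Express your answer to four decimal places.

Exact integral: ∫_1.5^7 f(x) dx ≈ 392.333333.
R_5 = 487.52.
Error ≈ 392.333333 − 487.52 ≈ -95.1867.

-95.1867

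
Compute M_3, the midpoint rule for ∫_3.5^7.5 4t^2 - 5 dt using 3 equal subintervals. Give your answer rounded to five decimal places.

482.96296

Δt = (7.5 − 3.5)/3 = 4/3.
Midpoints: 25/6, 5.5, 41/6.
f(25/6) = 580/9, f(5.5) = 116, f(41/6) = 1636/9.
Sum = Δt · [f(25/6) + f(5.5) + f(41/6)].
Sum ≈ 482.96296.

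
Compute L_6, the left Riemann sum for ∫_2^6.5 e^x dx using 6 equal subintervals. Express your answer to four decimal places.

441.6423

Δx = (6.5 − 2)/6 = 0.75.
Left endpoints: 2, 2.75, 3.5, 4.25, 5, 5.75.
f(2) ≈ 7.3891, f(2.75) ≈ 15.6426, f(3.5) ≈ 33.1155, f(4.25) ≈ 70.1054, f(5) ≈ 148.4132, f(5.75) ≈ 314.1907.
Sum = Δx · [f(2) + f(2.75) + f(3.5) + ...].
Sum ≈ 441.6423.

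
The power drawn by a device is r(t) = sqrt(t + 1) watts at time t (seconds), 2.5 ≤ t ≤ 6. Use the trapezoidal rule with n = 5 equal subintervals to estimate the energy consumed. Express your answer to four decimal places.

Δt = (6 − 2.5)/5 = 0.7.
r(2.5) ≈ 1.8708, r(3.2) ≈ 2.0494, r(3.9) ≈ 2.2136, r(4.6) ≈ 2.3664, r(5.3) ≈ 2.5100, r(6) ≈ 2.6458.
T_5 = (Δt/2)·[r(t_0) + 2r(t_1) + ... + 2r(t_{4}) + r(t_5)].
Sum ≈ 7.9784.

7.9784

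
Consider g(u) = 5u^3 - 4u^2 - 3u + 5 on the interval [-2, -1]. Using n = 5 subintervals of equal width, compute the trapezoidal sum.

Δu = (-1 − (-2))/5 = 0.2.
g(-2) = -45, g(-1.8) = -31.72, g(-1.6) = -20.92, g(-1.4) = -12.36, g(-1.2) = -5.8, g(-1) = -1.
T_5 = (Δu/2)·[g(u_0) + 2g(u_1) + ... + 2g(u_{4}) + g(u_5)].
Sum = -18.76.

-18.76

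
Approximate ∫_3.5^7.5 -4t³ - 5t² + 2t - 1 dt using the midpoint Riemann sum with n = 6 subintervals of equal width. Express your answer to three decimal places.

-3595.148

Δt = (7.5 − 3.5)/6 = 2/3.
Midpoints: 23/6, 4.5, 31/6, 35/6, 6.5, 43/6.
f(23/6) = -31549/108, f(4.5) = -457.75, f(31/6) = -72989/108, f(35/6) = -102973/108, f(6.5) = -1297.75, f(43/6) = -185309/108.
Sum = Δt · [f(23/6) + f(4.5) + f(31/6) + ...].
Sum ≈ -3595.148.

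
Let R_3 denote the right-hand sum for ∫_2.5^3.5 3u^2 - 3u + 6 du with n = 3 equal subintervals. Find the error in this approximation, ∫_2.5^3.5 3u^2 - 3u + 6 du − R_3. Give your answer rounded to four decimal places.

Exact integral: ∫_2.5^3.5 f(u) du = 24.25.
R_3 ≈ 26.805556.
Error ≈ 24.25 − 26.805556 ≈ -2.5556.

-2.5556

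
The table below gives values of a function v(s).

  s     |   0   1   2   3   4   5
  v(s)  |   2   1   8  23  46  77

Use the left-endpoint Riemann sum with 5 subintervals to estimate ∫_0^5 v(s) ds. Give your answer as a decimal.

80

Δs = 1.
Sum = 1·[2 + 1 + 8 + 23 + 46] = 80.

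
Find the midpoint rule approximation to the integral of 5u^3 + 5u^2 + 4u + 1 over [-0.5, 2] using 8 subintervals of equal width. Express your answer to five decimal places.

Δu = (2 − (-0.5))/8 = 0.3125.
Midpoints: -0.34375, -0.03125, 0.28125, 0.59375, 0.90625, 1.21875, 1.53125, 1.84375.
f(-0.34375) = 417/32768, f(-0.03125) = 28827/32768, f(0.28125) = 86237/32768, f(0.59375) = 202647/32768, f(0.90625) = 408057/32768, f(1.21875) = 732467/32768, f(1.53125) = 1205877/32768, f(1.84375) = 1858287/32768.
Sum = Δu · [f(-0.34375) + f(-0.03125) + f(0.28125) + ...].
Sum ≈ 43.13293.

43.13293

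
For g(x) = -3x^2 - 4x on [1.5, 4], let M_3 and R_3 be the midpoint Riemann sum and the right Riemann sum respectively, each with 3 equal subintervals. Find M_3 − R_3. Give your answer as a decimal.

M_3 ≈ -87.690972.
R_3 ≈ -110.347222.
M_3 − R_3 = 22.65625.

22.65625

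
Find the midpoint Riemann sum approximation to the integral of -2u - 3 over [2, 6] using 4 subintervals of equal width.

-44

Δu = (6 − 2)/4 = 1.
Midpoints: 2.5, 3.5, 4.5, 5.5.
f(2.5) = -8, f(3.5) = -10, f(4.5) = -12, f(5.5) = -14.
Sum = Δu · [f(2.5) + f(3.5) + f(4.5) + f(5.5)].
Sum = -44.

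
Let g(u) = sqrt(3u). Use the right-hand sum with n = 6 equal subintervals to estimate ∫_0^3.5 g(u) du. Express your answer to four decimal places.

8.3587

Δu = (3.5 − 0)/6 = 7/12.
Right endpoints: 7/12, 7/6, 1.75, 7/3, 35/12, 3.5.
g(7/12) ≈ 1.3229, g(7/6) ≈ 1.8708, g(1.75) ≈ 2.2913, g(7/3) ≈ 2.6458, g(35/12) ≈ 2.9580, g(3.5) ≈ 3.2404.
Sum = Δu · [g(7/12) + g(7/6) + g(1.75) + ...].
Sum ≈ 8.3587.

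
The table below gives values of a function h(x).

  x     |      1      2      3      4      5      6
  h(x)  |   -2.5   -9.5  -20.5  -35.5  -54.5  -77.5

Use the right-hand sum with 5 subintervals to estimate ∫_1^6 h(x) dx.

Δx = 1.
Sum = 1·[(-9.5) + (-20.5) + (-35.5) + (-54.5) + (-77.5)] = -197.5.

-197.5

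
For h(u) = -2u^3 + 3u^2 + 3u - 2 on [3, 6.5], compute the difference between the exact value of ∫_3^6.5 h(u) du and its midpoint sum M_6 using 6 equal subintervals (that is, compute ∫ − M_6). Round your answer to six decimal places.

-2.530816

Exact integral: ∫_3^6.5 h(u) du = -561.53125.
M_6 ≈ -559.00043403.
Error ≈ -561.53125 − (-559.00043403) ≈ -2.530816.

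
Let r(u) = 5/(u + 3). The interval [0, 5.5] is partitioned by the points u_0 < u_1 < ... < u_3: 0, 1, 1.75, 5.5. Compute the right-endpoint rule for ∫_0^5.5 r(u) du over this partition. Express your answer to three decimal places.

Subinterval widths: 1, 0.75, 3.75.
Right endpoints: 1, 1.75, 5.5.
r(1) = 1.25, r(1.75) = 20/19, r(5.5) = 10/17.
Sum = Σ Δu_i · r(u_i).
Sum ≈ 4.245.

4.245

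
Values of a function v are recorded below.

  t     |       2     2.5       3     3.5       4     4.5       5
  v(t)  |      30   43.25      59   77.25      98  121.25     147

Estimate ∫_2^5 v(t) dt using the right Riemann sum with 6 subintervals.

Δt = 0.5.
Sum = 0.5·[43.25 + 59 + 77.25 + 98 + 121.25 + 147] = 272.875.

272.875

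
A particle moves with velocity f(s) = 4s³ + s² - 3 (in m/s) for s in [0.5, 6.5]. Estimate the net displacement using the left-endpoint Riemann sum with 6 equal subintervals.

1331.5

Δs = (6.5 − 0.5)/6 = 1.
Left endpoints: 0.5, 1.5, 2.5, 3.5, 4.5, 5.5.
f(0.5) = -2.25, f(1.5) = 12.75, f(2.5) = 65.75, f(3.5) = 180.75, f(4.5) = 381.75, f(5.5) = 692.75.
Sum = Δs · [f(0.5) + f(1.5) + f(2.5) + ...].
Sum = 1331.5.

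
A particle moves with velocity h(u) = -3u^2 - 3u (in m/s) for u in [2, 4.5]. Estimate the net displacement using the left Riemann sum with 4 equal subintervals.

Δu = (4.5 − 2)/4 = 0.625.
Left endpoints: 2, 2.625, 3.25, 3.875.
h(2) = -18, h(2.625) = -28.546875, h(3.25) = -41.4375, h(3.875) = -56.671875.
Sum = Δu · [h(2) + h(2.625) + h(3.25) + h(3.875)].
Sum = -90.41015625.

-90.41015625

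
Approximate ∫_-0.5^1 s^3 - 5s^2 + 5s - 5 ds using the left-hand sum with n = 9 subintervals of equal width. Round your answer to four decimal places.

Δs = (1 − (-0.5))/9 = 1/6.
Left endpoints: -0.5, -1/3, -1/6, 0, 1/6, 1/3, 0.5, 2/3, 5/6.
f(-0.5) = -8.875, f(-1/3) = -196/27, f(-1/6) = -1291/216, f(0) = -5, f(1/6) = -929/216, f(1/3) = -104/27, f(0.5) = -3.625, f(2/3) = -97/27, f(5/6) = -805/216.
Sum = Δs · [f(-0.5) + f(-1/3) + f(-1/6) + ...].
Sum ≈ -7.7014.

-7.7014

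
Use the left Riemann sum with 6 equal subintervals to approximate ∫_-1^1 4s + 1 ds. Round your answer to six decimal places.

0.666667

Δs = (1 − (-1))/6 = 1/3.
Left endpoints: -1, -2/3, -1/3, 0, 1/3, 2/3.
f(-1) = -3, f(-2/3) = -5/3, f(-1/3) = -1/3, f(0) = 1, f(1/3) = 7/3, f(2/3) = 11/3.
Sum = Δs · [f(-1) + f(-2/3) + f(-1/3) + ...].
Sum ≈ 0.666667.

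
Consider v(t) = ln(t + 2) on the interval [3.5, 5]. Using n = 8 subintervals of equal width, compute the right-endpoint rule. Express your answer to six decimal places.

2.767751

Δt = (5 − 3.5)/8 = 0.1875.
Right endpoints: 3.6875, 3.875, 4.0625, 4.25, 4.4375, 4.625, 4.8125, 5.
v(3.6875) ≈ 1.738271, v(3.875) ≈ 1.770706, v(4.0625) ≈ 1.802122, v(4.25) ≈ 1.832581, v(4.4375) ≈ 1.862140, v(4.625) ≈ 1.890850, v(4.8125) ≈ 1.918759, v(5) ≈ 1.945910.
Sum = Δt · [v(3.6875) + v(3.875) + v(4.0625) + ...].
Sum ≈ 2.767751.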